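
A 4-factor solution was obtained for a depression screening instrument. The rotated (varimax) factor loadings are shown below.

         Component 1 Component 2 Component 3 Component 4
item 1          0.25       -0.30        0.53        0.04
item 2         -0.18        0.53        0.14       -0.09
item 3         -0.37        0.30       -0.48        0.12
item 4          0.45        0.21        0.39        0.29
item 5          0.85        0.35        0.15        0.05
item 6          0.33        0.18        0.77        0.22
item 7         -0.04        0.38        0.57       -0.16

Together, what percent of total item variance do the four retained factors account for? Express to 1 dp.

SS loadings by factor: 1.2673, 0.8043, 1.6233, 0.1847; total = 3.8796.
Total variance with 7 standardized items is 7, so the solution explains 3.8796/7 = 0.5542 = 55.42%.

55.4%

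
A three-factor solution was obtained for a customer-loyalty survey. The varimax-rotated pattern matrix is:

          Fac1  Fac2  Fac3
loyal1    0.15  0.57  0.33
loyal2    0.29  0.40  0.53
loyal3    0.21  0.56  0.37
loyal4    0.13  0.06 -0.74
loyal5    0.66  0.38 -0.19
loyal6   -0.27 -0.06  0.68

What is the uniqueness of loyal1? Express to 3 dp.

h² = 0.15² + 0.57² + 0.33² = 0.0225 + 0.3249 + 0.1089 = 0.4563
Uniqueness u² = 1 − h² = 1 − 0.4563 = 0.5437

0.544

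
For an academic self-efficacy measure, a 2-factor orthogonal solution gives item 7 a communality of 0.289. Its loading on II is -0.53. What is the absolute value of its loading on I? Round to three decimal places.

Under orthogonal rotation h² = Σλ², so λ_I² = h² − (0.2809) = 0.289 − 0.2809 = 0.0081.
|λ| = √0.0081 = 0.0900.

0.090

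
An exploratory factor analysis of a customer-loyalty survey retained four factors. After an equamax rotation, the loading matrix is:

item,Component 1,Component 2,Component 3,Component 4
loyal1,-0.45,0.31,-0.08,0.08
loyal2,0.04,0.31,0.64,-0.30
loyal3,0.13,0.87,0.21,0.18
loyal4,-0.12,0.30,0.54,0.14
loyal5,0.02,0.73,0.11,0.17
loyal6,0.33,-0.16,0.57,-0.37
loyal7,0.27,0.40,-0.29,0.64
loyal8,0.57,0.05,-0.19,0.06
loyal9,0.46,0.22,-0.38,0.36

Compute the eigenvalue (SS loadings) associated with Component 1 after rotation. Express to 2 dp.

SS loadings for Component 1 = (-0.45)² + 0.04² + 0.13² + (-0.12)² + 0.02² + 0.33² + 0.27² + 0.57² + 0.46² = 0.2025 + 0.0016 + 0.0169 + 0.0144 + 0.0004 + 0.1089 + 0.0729 + 0.3249 + 0.2116 = 0.9541

0.95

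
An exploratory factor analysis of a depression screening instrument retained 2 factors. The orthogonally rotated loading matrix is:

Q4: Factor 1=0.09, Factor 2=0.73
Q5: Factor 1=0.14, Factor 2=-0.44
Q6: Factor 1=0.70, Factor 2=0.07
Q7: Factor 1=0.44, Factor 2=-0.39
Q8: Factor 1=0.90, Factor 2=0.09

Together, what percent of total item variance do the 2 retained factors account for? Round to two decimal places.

48.26%

SS loadings by factor: 1.5213, 0.8916; total = 2.4129.
Total variance with 5 standardized items is 5, so the solution explains 2.4129/5 = 0.4826 = 48.26%.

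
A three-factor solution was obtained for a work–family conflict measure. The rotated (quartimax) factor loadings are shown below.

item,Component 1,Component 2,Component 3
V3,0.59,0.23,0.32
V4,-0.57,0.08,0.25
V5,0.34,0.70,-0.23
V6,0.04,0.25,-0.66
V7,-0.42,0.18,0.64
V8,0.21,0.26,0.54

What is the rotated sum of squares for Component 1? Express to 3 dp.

SS loadings for Component 1 = 0.59² + (-0.57)² + 0.34² + 0.04² + (-0.42)² + 0.21² = 0.3481 + 0.3249 + 0.1156 + 0.0016 + 0.1764 + 0.0441 = 1.0107

1.011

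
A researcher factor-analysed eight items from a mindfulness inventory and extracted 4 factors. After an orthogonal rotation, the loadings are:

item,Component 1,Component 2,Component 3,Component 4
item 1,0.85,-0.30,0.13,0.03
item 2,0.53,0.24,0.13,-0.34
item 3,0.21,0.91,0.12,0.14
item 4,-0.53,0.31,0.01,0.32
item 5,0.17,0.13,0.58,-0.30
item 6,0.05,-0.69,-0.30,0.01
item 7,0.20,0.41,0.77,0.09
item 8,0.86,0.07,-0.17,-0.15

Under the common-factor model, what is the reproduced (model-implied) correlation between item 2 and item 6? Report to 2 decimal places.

-0.18

r̂ = Σ λ_i·λ_j across factors = (0.53)(0.05) + (0.24)(-0.69) + (0.13)(-0.30) + (-0.34)(0.01)
  = +0.0265 -0.1656 -0.0390 -0.0034 = -0.1815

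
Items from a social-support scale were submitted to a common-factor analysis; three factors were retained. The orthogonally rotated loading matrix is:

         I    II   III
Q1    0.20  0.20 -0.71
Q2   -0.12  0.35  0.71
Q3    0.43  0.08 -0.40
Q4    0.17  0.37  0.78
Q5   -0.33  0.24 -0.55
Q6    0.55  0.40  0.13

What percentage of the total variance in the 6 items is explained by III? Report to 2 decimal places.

SS loadings for III = (-0.71)² + 0.71² + (-0.40)² + 0.78² + (-0.55)² + 0.13² = 2.0960
With 6 standardized items, total variance = 6. Proportion = 2.0960/6 = 0.3493 → 34.93%.

34.93%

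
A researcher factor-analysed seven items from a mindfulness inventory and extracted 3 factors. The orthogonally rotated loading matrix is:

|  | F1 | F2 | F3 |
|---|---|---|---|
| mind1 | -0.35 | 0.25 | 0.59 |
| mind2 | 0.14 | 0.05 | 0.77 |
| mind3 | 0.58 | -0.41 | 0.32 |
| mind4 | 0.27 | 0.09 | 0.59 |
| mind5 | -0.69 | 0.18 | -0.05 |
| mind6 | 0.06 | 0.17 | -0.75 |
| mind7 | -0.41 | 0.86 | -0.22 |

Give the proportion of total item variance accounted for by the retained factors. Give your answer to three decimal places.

0.607

Communalities: 0.5331, 0.6150, 0.6069, 0.4291, 0.5110, 0.5950, 0.9561; Σh² = 4.2462.
Total variance with 7 standardized items is 7, so the solution explains 4.2462/7 = 0.6066.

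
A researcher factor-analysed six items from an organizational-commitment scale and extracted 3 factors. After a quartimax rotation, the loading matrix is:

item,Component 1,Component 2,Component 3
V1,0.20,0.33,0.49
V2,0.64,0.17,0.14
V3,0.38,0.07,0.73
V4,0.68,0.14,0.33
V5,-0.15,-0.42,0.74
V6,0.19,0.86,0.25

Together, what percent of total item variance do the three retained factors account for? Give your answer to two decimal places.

61.75%

SS loadings by factor: 1.1150, 1.0783, 1.5116; total = 3.7049.
Total variance with 6 standardized items is 6, so the solution explains 3.7049/6 = 0.6175 = 61.75%.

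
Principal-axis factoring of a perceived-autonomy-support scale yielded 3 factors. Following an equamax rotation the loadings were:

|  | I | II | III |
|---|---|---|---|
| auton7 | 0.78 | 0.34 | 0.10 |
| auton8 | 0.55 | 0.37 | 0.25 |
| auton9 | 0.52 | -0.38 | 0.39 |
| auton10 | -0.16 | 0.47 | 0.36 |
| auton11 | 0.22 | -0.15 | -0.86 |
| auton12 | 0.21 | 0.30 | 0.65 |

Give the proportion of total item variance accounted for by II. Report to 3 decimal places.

0.122

SS loadings for II = 0.34² + 0.37² + (-0.38)² + 0.47² + (-0.15)² + 0.30² = 0.7303
Proportion of variance = 0.7303 / 6 = 0.1217.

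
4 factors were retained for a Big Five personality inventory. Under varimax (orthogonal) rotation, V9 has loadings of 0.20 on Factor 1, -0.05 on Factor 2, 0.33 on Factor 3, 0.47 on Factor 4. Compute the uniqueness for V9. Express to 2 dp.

0.63

h² = 0.20² + (-0.05)² + 0.33² + 0.47² = 0.0400 + 0.0025 + 0.1089 + 0.2209 = 0.3723
Uniqueness u² = 1 − h² = 1 − 0.3723 = 0.6277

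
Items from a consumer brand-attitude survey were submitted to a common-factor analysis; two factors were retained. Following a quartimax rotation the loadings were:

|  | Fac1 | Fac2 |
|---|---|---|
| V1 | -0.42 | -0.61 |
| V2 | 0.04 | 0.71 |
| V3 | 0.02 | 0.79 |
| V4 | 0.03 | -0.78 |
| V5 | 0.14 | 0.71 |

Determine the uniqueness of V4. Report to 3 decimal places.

h² = 0.03² + (-0.78)² = 0.0009 + 0.6084 = 0.6093
Uniqueness u² = 1 − h² = 1 − 0.6093 = 0.3907

0.391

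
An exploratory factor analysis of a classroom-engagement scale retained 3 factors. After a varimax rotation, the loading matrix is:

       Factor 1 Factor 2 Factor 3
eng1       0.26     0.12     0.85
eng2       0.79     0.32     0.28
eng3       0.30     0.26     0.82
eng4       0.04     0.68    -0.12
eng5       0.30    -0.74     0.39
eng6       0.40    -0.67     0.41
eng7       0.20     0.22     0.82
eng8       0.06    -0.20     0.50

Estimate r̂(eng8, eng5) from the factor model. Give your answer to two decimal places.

r̂ = Σ λ_i·λ_j across factors = (0.06)(0.30) + (-0.20)(-0.74) + (0.50)(0.39)
  = +0.0180 +0.1480 +0.1950 = 0.3610

0.36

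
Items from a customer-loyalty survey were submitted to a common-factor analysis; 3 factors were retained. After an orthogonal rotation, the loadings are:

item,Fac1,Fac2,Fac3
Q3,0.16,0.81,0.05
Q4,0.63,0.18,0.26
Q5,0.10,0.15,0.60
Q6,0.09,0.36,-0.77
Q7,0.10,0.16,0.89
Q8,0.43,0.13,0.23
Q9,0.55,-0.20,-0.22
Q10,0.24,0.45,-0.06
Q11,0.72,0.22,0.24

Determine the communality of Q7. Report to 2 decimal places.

h² = 0.10² + 0.16² + 0.89² = 0.0100 + 0.0256 + 0.7921 = 0.8277

0.83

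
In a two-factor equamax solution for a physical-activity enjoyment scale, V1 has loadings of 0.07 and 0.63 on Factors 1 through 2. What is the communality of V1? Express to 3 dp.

h² = 0.07² + 0.63² = 0.0049 + 0.3969 = 0.4018

0.402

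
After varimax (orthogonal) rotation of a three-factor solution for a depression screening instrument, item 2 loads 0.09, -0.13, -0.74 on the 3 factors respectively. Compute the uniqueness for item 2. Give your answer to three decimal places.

0.427

h² = 0.09² + (-0.13)² + (-0.74)² = 0.0081 + 0.0169 + 0.5476 = 0.5726
Uniqueness u² = 1 − h² = 1 − 0.5726 = 0.4274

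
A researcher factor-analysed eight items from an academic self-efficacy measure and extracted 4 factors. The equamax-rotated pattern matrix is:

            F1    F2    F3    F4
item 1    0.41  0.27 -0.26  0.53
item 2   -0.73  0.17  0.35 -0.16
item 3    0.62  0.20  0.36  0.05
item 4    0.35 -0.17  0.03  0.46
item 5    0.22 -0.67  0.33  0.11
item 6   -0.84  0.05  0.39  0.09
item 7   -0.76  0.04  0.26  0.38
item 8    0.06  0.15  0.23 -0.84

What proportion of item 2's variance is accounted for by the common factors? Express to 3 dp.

0.710

h² = (-0.73)² + 0.17² + 0.35² + (-0.16)² = 0.5329 + 0.0289 + 0.1225 + 0.0256 = 0.7099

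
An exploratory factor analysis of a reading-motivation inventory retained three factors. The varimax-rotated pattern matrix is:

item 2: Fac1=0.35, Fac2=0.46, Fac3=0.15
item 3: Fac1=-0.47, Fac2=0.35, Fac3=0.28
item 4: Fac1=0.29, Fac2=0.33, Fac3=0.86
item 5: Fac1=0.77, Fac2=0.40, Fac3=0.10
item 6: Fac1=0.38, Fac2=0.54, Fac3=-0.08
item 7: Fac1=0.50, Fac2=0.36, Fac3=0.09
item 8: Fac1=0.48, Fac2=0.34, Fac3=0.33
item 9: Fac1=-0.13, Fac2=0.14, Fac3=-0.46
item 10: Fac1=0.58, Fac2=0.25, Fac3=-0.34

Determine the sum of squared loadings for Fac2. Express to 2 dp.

1.22

SS loadings for Fac2 = 0.46² + 0.35² + 0.33² + 0.40² + 0.54² + 0.36² + 0.34² + 0.14² + 0.25² = 0.2116 + 0.1225 + 0.1089 + 0.1600 + 0.2916 + 0.1296 + 0.1156 + 0.0196 + 0.0625 = 1.2219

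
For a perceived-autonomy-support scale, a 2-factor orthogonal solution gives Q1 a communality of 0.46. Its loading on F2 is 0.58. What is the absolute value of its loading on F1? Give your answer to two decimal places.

Under orthogonal rotation h² = Σλ², so λ_F1² = h² − (0.3364) = 0.46 − 0.3364 = 0.1236.
|λ| = √0.1236 = 0.3516.

0.35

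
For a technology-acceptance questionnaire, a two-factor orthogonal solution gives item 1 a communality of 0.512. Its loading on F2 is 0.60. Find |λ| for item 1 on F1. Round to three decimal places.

0.390

Under orthogonal rotation h² = Σλ², so λ_F1² = h² − (0.3600) = 0.512 − 0.3600 = 0.1520.
|λ| = √0.1520 = 0.3899.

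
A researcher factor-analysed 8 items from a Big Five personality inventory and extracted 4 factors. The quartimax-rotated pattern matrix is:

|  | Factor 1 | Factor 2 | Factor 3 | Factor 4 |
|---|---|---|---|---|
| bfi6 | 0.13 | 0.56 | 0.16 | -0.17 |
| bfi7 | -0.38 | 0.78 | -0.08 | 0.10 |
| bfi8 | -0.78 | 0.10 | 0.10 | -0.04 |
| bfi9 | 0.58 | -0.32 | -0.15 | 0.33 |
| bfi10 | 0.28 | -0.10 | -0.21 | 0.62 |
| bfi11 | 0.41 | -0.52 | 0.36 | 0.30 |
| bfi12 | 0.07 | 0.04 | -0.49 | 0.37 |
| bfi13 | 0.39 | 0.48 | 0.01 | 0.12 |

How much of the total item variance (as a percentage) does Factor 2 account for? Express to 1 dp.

SS loadings for Factor 2 = 0.56² + 0.78² + 0.10² + (-0.32)² + (-0.10)² + (-0.52)² + 0.04² + 0.48² = 1.5468
With 8 standardized items, total variance = 8. Proportion = 1.5468/8 = 0.1934 → 19.34%.

19.3%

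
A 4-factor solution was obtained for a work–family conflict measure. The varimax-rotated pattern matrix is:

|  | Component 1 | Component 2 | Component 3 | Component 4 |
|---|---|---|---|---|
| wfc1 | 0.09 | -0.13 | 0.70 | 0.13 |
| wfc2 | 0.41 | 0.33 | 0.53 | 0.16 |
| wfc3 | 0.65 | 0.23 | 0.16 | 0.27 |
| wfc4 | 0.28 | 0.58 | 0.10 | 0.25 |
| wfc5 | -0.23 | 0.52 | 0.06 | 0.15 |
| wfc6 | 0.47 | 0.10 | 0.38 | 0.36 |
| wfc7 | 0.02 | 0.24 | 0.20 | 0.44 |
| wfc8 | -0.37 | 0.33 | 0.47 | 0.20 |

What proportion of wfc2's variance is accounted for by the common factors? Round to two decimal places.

h² = 0.41² + 0.33² + 0.53² + 0.16² = 0.1681 + 0.1089 + 0.2809 + 0.0256 = 0.5835

0.58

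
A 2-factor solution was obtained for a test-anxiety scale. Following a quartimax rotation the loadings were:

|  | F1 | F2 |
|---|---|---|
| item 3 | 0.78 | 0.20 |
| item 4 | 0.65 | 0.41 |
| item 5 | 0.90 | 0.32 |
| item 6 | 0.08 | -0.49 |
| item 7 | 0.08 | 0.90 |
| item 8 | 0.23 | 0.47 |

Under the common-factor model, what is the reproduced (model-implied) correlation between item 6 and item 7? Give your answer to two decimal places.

r̂ = Σ λ_i·λ_j across factors = (0.08)(0.08) + (-0.49)(0.90)
  = +0.0064 -0.4410 = -0.4346

-0.43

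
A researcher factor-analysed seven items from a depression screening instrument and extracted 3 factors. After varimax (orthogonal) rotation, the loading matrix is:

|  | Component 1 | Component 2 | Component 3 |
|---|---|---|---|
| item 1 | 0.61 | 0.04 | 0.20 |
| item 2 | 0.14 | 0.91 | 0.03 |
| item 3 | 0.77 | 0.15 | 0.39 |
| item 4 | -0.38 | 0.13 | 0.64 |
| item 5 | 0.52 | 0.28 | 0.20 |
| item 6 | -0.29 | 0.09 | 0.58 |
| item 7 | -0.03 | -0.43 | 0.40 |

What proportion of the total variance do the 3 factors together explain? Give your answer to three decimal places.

0.538

Communalities: 0.4137, 0.8486, 0.7675, 0.5709, 0.3888, 0.4286, 0.3458; Σh² = 3.7639.
Total variance with 7 standardized items is 7, so the solution explains 3.7639/7 = 0.5377.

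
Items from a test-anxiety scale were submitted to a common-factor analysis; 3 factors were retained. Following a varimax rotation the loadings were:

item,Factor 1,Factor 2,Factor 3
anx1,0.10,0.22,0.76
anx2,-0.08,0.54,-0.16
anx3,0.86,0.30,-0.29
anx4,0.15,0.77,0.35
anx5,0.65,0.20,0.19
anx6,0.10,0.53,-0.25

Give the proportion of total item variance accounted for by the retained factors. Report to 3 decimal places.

Communalities: 0.6360, 0.3236, 0.9137, 0.7379, 0.4986, 0.3534; Σh² = 3.4632.
Total variance with 6 standardized items is 6, so the solution explains 3.4632/6 = 0.5772.

0.577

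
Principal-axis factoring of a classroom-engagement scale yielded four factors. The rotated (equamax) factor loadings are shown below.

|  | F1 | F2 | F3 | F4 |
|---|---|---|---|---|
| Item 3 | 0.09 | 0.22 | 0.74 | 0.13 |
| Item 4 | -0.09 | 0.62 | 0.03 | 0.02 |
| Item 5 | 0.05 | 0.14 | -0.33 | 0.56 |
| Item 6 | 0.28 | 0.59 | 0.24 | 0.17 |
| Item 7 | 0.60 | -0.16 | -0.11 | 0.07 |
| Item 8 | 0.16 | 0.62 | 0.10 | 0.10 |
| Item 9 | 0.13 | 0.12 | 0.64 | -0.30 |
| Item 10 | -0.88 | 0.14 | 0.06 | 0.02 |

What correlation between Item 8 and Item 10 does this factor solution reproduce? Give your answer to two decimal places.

r̂ = Σ λ_i·λ_j across factors = (0.16)(-0.88) + (0.62)(0.14) + (0.10)(0.06) + (0.10)(0.02)
  = -0.1408 +0.0868 +0.0060 +0.0020 = -0.0460

-0.05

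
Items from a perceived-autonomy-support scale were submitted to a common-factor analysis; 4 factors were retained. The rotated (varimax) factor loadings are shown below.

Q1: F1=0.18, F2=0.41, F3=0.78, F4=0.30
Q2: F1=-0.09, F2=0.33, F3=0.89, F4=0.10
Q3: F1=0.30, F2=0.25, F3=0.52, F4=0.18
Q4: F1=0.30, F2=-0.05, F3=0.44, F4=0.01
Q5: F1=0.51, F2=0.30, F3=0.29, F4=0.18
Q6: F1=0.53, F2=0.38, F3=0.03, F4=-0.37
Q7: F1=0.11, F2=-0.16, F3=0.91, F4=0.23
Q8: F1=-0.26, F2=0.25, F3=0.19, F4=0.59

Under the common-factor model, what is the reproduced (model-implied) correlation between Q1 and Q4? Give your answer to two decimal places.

0.38

r̂ = Σ λ_i·λ_j across factors = (0.18)(0.30) + (0.41)(-0.05) + (0.78)(0.44) + (0.30)(0.01)
  = +0.0540 -0.0205 +0.3432 +0.0030 = 0.3797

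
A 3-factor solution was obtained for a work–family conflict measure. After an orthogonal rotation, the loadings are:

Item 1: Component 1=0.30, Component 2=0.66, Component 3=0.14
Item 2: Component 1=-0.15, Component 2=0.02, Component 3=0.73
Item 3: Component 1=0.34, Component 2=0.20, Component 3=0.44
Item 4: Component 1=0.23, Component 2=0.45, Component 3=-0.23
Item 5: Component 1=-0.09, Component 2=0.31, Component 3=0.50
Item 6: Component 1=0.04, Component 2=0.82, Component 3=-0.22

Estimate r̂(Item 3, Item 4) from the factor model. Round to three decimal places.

0.067

r̂ = Σ λ_i·λ_j across factors = (0.34)(0.23) + (0.20)(0.45) + (0.44)(-0.23)
  = +0.0782 +0.0900 -0.1012 = 0.0670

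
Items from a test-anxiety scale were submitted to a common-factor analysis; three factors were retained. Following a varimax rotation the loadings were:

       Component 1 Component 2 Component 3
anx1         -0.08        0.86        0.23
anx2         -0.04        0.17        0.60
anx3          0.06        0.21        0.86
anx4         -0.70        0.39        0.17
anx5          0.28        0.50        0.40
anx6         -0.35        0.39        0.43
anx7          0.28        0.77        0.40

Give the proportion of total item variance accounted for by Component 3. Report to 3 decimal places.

SS loadings for Component 3 = 0.23² + 0.60² + 0.86² + 0.17² + 0.40² + 0.43² + 0.40² = 1.6863
Proportion of variance = 1.6863 / 7 = 0.2409.

0.241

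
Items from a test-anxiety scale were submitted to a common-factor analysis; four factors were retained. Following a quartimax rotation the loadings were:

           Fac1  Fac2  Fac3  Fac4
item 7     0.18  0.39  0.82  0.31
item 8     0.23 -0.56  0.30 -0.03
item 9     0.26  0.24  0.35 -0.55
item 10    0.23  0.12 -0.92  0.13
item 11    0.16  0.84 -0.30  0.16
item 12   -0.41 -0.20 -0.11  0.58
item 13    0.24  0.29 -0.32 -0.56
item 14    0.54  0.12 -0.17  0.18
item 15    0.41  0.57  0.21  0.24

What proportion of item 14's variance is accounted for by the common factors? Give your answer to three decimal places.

h² = 0.54² + 0.12² + (-0.17)² + 0.18² = 0.2916 + 0.0144 + 0.0289 + 0.0324 = 0.3673

0.367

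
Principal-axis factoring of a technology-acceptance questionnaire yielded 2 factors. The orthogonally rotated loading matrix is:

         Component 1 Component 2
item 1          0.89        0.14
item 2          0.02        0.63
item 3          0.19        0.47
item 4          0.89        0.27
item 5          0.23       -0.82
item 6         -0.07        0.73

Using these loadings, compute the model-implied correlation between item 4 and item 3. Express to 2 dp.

r̂ = Σ λ_i·λ_j across factors = (0.89)(0.19) + (0.27)(0.47)
  = +0.1691 +0.1269 = 0.2960

0.30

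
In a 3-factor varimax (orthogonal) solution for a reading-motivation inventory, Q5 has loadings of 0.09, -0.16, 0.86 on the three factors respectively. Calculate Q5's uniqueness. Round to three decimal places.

0.227

h² = 0.09² + (-0.16)² + 0.86² = 0.0081 + 0.0256 + 0.7396 = 0.7733
Uniqueness u² = 1 − h² = 1 − 0.7733 = 0.2267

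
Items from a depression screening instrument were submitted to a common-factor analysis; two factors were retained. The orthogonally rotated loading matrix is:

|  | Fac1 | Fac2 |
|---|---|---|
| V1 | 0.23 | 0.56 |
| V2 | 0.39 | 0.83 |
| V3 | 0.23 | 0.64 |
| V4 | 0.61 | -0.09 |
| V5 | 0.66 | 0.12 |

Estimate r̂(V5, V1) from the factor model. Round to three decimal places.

0.219

r̂ = Σ λ_i·λ_j across factors = (0.66)(0.23) + (0.12)(0.56)
  = +0.1518 +0.0672 = 0.2190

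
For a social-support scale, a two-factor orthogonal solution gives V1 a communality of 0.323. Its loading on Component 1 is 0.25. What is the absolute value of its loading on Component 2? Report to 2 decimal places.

0.51

Under orthogonal rotation h² = Σλ², so λ_Component 2² = h² − (0.0625) = 0.323 − 0.0625 = 0.2605.
|λ| = √0.2605 = 0.5104.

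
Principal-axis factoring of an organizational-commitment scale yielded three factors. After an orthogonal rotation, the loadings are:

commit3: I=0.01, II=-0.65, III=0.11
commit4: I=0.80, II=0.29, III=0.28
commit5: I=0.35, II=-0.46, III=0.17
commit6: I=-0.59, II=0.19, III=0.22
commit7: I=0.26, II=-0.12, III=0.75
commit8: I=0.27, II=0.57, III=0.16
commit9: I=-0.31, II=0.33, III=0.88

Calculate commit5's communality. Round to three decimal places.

0.363

h² = 0.35² + (-0.46)² + 0.17² = 0.1225 + 0.2116 + 0.0289 = 0.3630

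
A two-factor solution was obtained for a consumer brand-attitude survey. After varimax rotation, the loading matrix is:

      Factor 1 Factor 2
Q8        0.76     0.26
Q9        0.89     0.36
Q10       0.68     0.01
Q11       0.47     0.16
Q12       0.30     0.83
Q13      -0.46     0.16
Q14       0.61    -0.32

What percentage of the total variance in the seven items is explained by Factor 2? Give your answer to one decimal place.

SS loadings for Factor 2 = 0.26² + 0.36² + 0.01² + 0.16² + 0.83² + 0.16² + (-0.32)² = 1.0398
With 7 standardized items, total variance = 7. Proportion = 1.0398/7 = 0.1485 → 14.85%.

14.9%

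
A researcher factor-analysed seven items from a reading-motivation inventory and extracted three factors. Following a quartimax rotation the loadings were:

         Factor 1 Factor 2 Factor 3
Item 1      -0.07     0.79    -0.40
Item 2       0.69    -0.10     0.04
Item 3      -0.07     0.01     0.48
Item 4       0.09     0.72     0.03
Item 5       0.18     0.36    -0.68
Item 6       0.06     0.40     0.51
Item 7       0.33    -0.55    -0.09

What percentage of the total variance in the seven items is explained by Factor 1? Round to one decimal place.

SS loadings for Factor 1 = (-0.07)² + 0.69² + (-0.07)² + 0.09² + 0.18² + 0.06² + 0.33² = 0.6389
With 7 standardized items, total variance = 7. Proportion = 0.6389/7 = 0.0913 → 9.13%.

9.1%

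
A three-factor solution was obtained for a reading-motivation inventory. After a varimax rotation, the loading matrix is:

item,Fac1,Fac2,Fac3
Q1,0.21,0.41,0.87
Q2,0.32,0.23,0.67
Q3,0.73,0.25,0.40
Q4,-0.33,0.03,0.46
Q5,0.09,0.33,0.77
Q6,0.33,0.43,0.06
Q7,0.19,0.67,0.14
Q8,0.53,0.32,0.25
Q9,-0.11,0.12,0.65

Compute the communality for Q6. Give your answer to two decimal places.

h² = 0.33² + 0.43² + 0.06² = 0.1089 + 0.1849 + 0.0036 = 0.2974

0.30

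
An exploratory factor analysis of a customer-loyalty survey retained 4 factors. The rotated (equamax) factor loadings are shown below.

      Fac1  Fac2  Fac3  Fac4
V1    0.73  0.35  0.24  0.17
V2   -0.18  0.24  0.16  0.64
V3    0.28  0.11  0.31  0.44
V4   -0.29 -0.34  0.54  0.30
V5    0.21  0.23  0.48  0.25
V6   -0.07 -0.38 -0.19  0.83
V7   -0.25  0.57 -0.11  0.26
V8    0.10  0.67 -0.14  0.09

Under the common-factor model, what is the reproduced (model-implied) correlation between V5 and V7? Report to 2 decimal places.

0.09

r̂ = Σ λ_i·λ_j across factors = (0.21)(-0.25) + (0.23)(0.57) + (0.48)(-0.11) + (0.25)(0.26)
  = -0.0525 +0.1311 -0.0528 +0.0650 = 0.0908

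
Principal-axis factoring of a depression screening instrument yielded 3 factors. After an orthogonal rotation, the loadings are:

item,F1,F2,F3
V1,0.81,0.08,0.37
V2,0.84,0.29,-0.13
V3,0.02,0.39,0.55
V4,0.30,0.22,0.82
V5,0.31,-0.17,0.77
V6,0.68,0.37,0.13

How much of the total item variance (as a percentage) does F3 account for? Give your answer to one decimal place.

29.0%

SS loadings for F3 = 0.37² + (-0.13)² + 0.55² + 0.82² + 0.77² + 0.13² = 1.7385
With 6 standardized items, total variance = 6. Proportion = 1.7385/6 = 0.2898 → 28.97%.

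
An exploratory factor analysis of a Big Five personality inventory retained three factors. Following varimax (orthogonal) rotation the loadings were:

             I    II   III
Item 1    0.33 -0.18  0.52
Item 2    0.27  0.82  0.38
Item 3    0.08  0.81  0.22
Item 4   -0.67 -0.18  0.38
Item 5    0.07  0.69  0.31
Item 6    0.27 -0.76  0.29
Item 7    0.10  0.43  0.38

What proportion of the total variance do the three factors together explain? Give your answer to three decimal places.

0.613

Communalities: 0.4117, 0.8897, 0.7109, 0.6257, 0.5771, 0.7346, 0.3393; Σh² = 4.2890.
Total variance with 7 standardized items is 7, so the solution explains 4.2890/7 = 0.6127.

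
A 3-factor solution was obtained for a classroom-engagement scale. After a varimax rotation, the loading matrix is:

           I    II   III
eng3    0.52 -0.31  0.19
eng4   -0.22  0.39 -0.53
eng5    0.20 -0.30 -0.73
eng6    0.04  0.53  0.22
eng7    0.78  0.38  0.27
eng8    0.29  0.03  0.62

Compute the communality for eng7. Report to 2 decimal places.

0.83

h² = 0.78² + 0.38² + 0.27² = 0.6084 + 0.1444 + 0.0729 = 0.8257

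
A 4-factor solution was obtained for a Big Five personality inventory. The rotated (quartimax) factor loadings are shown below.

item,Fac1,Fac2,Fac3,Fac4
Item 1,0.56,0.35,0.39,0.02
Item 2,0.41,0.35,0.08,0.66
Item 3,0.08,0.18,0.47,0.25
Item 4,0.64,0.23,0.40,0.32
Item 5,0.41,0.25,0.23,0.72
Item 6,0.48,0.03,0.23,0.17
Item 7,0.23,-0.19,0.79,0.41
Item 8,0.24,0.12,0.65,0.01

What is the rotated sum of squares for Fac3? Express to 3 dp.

SS loadings for Fac3 = 0.39² + 0.08² + 0.47² + 0.40² + 0.23² + 0.23² + 0.79² + 0.65² = 0.1521 + 0.0064 + 0.2209 + 0.1600 + 0.0529 + 0.0529 + 0.6241 + 0.4225 = 1.6918

1.692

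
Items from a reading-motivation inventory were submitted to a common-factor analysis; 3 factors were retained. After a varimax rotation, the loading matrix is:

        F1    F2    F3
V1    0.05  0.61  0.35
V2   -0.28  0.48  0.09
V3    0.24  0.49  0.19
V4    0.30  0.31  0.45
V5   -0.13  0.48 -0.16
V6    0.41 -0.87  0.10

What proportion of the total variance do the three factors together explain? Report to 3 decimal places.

0.457

SS loadings by factor: 0.4135, 1.9260, 0.4048; total = 2.7443.
Total variance with 6 standardized items is 6, so the solution explains 2.7443/6 = 0.4574.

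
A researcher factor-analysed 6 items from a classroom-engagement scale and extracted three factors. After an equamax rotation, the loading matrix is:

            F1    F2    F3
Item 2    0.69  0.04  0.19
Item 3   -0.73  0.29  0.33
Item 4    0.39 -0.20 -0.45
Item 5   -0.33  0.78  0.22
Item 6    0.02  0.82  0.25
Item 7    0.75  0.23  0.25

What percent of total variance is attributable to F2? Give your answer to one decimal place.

SS loadings for F2 = 0.04² + 0.29² + (-0.20)² + 0.78² + 0.82² + 0.23² = 1.4594
With 6 standardized items, total variance = 6. Proportion = 1.4594/6 = 0.2432 → 24.32%.

24.3%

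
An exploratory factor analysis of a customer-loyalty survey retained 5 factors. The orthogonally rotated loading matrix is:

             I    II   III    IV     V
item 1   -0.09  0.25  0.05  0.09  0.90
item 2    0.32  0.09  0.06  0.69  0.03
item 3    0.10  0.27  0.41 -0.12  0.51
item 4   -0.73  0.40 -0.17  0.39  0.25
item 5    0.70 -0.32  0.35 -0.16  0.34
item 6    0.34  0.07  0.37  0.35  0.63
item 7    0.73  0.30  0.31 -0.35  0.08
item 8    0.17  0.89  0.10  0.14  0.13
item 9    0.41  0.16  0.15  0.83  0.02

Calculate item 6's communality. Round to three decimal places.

0.777

h² = 0.34² + 0.07² + 0.37² + 0.35² + 0.63² = 0.1156 + 0.0049 + 0.1369 + 0.1225 + 0.3969 = 0.7768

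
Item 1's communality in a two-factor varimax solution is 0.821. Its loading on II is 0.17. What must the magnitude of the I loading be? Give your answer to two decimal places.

0.89

Under orthogonal rotation h² = Σλ², so λ_I² = h² − (0.0289) = 0.821 − 0.0289 = 0.7921.
|λ| = √0.7921 = 0.8900.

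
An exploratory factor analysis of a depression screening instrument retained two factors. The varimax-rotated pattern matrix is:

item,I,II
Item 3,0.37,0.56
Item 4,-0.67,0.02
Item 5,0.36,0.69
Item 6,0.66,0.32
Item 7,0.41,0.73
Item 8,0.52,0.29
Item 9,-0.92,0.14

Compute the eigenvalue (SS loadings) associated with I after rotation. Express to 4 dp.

SS loadings for I = 0.37² + (-0.67)² + 0.36² + 0.66² + 0.41² + 0.52² + (-0.92)² = 0.1369 + 0.4489 + 0.1296 + 0.4356 + 0.1681 + 0.2704 + 0.8464 = 2.4359

2.4359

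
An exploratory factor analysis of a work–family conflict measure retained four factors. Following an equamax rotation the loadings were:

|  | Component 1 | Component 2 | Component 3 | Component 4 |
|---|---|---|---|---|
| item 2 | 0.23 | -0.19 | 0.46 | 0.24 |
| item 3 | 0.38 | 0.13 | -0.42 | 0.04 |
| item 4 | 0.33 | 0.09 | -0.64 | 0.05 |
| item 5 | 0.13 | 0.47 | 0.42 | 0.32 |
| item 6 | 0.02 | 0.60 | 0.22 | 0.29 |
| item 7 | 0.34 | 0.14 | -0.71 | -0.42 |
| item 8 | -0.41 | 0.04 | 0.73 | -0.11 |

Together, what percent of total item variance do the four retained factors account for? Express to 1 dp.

53.8%

Communalities: 0.3582, 0.3393, 0.5291, 0.5166, 0.4929, 0.8157, 0.7147; Σh² = 3.7665.
Total variance with 7 standardized items is 7, so the solution explains 3.7665/7 = 0.5381 = 53.81%.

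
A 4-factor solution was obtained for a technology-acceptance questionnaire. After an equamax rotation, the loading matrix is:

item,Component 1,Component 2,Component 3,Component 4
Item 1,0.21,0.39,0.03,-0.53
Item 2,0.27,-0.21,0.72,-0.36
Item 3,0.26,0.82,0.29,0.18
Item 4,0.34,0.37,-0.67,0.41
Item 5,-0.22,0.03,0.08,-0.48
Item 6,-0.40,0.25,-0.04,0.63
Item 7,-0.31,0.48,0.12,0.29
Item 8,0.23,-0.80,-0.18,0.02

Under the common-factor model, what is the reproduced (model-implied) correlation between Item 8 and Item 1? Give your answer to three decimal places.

-0.280

r̂ = Σ λ_i·λ_j across factors = (0.23)(0.21) + (-0.80)(0.39) + (-0.18)(0.03) + (0.02)(-0.53)
  = +0.0483 -0.3120 -0.0054 -0.0106 = -0.2797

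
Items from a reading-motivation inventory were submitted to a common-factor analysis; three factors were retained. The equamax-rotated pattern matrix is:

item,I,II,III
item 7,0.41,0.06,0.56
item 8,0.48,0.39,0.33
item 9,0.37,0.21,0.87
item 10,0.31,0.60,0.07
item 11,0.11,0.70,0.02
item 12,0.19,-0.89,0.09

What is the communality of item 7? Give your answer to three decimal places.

0.485

h² = 0.41² + 0.06² + 0.56² = 0.1681 + 0.0036 + 0.3136 = 0.4853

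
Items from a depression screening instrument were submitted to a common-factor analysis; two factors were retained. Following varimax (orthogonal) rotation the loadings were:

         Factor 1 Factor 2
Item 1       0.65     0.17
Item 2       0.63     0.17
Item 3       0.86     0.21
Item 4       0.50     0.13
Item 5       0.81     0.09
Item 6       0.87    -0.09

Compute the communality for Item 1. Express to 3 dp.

h² = 0.65² + 0.17² = 0.4225 + 0.0289 = 0.4514

0.451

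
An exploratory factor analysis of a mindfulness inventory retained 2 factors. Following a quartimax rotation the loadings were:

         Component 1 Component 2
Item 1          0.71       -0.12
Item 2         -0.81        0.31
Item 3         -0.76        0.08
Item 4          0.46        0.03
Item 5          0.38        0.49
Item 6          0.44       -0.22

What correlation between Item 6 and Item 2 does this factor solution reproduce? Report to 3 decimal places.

r̂ = Σ λ_i·λ_j across factors = (0.44)(-0.81) + (-0.22)(0.31)
  = -0.3564 -0.0682 = -0.4246

-0.425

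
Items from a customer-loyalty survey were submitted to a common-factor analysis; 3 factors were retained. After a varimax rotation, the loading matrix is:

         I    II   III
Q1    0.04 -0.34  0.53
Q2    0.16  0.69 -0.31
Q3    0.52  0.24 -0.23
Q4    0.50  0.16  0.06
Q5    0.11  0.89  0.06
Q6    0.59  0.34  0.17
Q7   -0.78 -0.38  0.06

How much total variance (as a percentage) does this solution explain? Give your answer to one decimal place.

53.0%

Communalities: 0.3981, 0.5978, 0.3809, 0.2792, 0.8078, 0.4926, 0.7564; Σh² = 3.7128.
Total variance with 7 standardized items is 7, so the solution explains 3.7128/7 = 0.5304 = 53.04%.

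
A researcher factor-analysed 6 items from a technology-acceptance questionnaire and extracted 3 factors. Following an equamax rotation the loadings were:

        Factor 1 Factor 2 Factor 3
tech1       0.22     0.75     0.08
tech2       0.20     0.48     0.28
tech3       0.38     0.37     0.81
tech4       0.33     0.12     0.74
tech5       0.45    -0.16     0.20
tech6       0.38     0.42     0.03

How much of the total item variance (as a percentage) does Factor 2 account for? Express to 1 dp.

19.1%

SS loadings for Factor 2 = 0.75² + 0.48² + 0.37² + 0.12² + (-0.16)² + 0.42² = 1.1462
With 6 standardized items, total variance = 6. Proportion = 1.1462/6 = 0.1910 → 19.10%.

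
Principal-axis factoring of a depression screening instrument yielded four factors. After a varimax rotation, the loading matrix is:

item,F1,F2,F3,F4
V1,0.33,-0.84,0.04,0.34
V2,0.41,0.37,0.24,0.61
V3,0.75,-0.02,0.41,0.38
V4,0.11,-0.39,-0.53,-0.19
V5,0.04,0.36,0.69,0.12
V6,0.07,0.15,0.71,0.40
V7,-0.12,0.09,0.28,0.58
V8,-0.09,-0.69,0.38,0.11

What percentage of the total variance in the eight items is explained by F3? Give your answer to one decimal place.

21.4%

SS loadings for F3 = 0.04² + 0.24² + 0.41² + (-0.53)² + 0.69² + 0.71² + 0.28² + 0.38² = 1.7112
With 8 standardized items, total variance = 8. Proportion = 1.7112/8 = 0.2139 → 21.39%.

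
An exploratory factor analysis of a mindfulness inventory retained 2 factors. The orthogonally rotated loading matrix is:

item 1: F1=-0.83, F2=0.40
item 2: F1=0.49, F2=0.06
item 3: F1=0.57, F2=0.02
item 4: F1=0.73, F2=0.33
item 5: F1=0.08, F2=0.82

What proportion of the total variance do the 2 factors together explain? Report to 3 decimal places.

SS loadings by factor: 1.7932, 0.9453; total = 2.7385.
Total variance with 5 standardized items is 5, so the solution explains 2.7385/5 = 0.5477.

0.548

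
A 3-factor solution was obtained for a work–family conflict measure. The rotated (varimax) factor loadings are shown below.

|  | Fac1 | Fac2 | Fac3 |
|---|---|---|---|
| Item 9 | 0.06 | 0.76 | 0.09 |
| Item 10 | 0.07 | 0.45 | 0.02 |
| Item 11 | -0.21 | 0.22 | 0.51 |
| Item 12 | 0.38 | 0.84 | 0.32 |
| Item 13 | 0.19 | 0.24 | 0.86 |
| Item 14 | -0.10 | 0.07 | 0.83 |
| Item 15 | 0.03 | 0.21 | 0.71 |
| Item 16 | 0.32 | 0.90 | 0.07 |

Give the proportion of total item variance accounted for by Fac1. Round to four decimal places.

0.0433

SS loadings for Fac1 = 0.06² + 0.07² + (-0.21)² + 0.38² + 0.19² + (-0.10)² + 0.03² + 0.32² = 0.3464
Proportion of variance = 0.3464 / 8 = 0.0433.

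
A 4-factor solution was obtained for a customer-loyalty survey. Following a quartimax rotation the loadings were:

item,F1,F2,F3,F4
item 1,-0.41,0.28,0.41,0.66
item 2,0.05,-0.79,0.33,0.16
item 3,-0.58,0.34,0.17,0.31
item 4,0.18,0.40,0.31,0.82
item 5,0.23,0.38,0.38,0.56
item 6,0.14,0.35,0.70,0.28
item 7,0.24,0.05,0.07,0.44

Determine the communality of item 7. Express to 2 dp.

h² = 0.24² + 0.05² + 0.07² + 0.44² = 0.0576 + 0.0025 + 0.0049 + 0.1936 = 0.2586

0.26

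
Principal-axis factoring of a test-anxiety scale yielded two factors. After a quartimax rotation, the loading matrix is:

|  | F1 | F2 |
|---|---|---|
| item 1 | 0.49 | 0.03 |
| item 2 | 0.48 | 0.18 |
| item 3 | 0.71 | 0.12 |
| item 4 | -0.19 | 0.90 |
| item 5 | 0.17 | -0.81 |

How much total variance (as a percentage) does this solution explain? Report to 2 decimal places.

51.07%

SS loadings by factor: 1.0396, 1.5138; total = 2.5534.
Total variance with 5 standardized items is 5, so the solution explains 2.5534/5 = 0.5107 = 51.07%.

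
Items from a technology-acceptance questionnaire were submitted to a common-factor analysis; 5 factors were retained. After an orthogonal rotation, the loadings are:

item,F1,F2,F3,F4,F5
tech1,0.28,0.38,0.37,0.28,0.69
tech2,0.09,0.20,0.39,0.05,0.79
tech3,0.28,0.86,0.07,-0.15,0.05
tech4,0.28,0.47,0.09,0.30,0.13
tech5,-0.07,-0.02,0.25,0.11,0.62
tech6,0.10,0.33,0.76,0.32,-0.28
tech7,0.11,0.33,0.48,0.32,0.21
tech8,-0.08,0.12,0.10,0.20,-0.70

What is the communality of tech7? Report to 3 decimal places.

h² = 0.11² + 0.33² + 0.48² + 0.32² + 0.21² = 0.0121 + 0.1089 + 0.2304 + 0.1024 + 0.0441 = 0.4979

0.498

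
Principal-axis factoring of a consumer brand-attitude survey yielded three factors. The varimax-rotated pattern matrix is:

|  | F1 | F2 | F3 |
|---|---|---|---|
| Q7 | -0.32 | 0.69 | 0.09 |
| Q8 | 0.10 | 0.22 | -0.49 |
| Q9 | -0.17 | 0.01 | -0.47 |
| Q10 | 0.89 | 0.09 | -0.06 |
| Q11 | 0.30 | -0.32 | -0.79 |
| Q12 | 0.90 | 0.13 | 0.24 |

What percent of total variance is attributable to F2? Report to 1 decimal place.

10.9%

SS loadings for F2 = 0.69² + 0.22² + 0.01² + 0.09² + (-0.32)² + 0.13² = 0.6520
With 6 standardized items, total variance = 6. Proportion = 0.6520/6 = 0.1087 → 10.87%.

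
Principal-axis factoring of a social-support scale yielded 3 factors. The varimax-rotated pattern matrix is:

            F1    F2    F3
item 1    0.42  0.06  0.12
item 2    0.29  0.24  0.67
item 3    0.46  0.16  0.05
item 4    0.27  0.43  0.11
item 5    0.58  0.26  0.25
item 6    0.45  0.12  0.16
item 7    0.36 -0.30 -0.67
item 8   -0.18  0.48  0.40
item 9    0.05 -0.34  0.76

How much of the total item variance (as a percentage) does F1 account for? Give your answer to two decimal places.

13.87%

SS loadings for F1 = 0.42² + 0.29² + 0.46² + 0.27² + 0.58² + 0.45² + 0.36² + (-0.18)² + 0.05² = 1.2484
With 9 standardized items, total variance = 9. Proportion = 1.2484/9 = 0.1387 → 13.87%.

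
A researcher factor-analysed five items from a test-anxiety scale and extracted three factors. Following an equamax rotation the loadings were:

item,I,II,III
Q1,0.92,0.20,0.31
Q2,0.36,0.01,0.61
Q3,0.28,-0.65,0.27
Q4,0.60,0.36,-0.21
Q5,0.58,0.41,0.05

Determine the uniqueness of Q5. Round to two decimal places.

0.49

h² = 0.58² + 0.41² + 0.05² = 0.3364 + 0.1681 + 0.0025 = 0.5070
Uniqueness u² = 1 − h² = 1 − 0.5070 = 0.4930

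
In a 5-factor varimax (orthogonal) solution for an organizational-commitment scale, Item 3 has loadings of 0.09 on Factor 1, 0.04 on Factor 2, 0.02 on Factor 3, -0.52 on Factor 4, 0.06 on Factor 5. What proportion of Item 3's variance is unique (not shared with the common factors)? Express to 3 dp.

h² = 0.09² + 0.04² + 0.02² + (-0.52)² + 0.06² = 0.0081 + 0.0016 + 0.0004 + 0.2704 + 0.0036 = 0.2841
Uniqueness u² = 1 − h² = 1 − 0.2841 = 0.7159

0.716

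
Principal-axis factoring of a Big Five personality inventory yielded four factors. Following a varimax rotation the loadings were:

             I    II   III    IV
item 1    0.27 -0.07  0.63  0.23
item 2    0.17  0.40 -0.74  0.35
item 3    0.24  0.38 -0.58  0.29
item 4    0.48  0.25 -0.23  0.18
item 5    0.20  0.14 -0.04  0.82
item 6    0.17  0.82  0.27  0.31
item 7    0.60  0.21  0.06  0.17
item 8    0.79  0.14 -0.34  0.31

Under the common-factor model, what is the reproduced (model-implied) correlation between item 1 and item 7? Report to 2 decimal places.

0.22

r̂ = Σ λ_i·λ_j across factors = (0.27)(0.60) + (-0.07)(0.21) + (0.63)(0.06) + (0.23)(0.17)
  = +0.1620 -0.0147 +0.0378 +0.0391 = 0.2242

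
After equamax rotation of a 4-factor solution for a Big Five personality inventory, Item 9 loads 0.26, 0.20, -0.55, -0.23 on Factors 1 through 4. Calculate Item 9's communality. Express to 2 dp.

h² = 0.26² + 0.20² + (-0.55)² + (-0.23)² = 0.0676 + 0.0400 + 0.3025 + 0.0529 = 0.4630

0.46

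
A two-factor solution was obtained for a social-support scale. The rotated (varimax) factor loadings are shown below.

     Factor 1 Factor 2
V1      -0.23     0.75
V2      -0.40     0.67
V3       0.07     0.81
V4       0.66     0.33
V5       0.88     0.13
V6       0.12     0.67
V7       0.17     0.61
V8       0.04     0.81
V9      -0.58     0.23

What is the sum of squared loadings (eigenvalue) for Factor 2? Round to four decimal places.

3.3233

SS loadings for Factor 2 = 0.75² + 0.67² + 0.81² + 0.33² + 0.13² + 0.67² + 0.61² + 0.81² + 0.23² = 0.5625 + 0.4489 + 0.6561 + 0.1089 + 0.0169 + 0.4489 + 0.3721 + 0.6561 + 0.0529 = 3.3233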